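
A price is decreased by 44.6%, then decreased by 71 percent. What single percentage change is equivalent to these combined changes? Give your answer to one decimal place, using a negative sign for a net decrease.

A 44.6% decrease multiplies by 0.554.
Then a 71% decrease: 0.554 × 0.29 = 0.16066.
Overall factor 0.16066, i.e. -83.9%.

-83.9%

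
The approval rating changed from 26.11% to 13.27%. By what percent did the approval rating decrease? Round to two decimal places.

49.18%

The change is 13.27 − 26.11 = -12.84 percentage points.
Relative to the original 26.11%, that is -12.84 ÷ 26.11 ≈ -49.18%.
So the approval rating fell by 49.18%.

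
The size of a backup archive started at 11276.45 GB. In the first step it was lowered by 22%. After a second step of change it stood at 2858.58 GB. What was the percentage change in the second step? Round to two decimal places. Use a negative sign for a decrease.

After the first step: 11276.45 × 0.78 = 8795.631.
Second-step multiplier: 2858.58 ÷ 8795.631 ≈ 0.325.
That is a change of -67.50%.

-67.50%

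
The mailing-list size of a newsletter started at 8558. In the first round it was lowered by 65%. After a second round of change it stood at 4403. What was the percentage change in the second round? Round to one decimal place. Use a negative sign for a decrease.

After the first round: 8558 × 0.35 = 2995.3.
Second-round multiplier: 4403 ÷ 2995.3 ≈ 1.46997.
That is a change of 47.0%.

47.0%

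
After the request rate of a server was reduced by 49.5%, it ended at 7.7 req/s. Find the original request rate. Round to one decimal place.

15.2 req/s

The overall multiplier applied was 0.505.
So the original request rate was 7.7 ÷ 0.505 ≈ 15.2 req/s.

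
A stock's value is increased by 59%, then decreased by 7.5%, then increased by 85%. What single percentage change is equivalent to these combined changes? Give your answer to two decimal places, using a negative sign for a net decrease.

A 59% increase multiplies by 1.59.
Then a 7.5% decrease: 1.59 × 0.925 = 1.47075.
Then an 85% increase: 1.47075 × 1.85 = 2.7208875.
Overall factor 2.7208875, i.e. 172.09%.

172.09%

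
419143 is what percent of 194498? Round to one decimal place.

419143 ÷ 194498 ≈ 215.5%.

215.5%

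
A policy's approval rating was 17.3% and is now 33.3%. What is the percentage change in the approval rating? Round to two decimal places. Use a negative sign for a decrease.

92.49%

The change is 33.3 − 17.3 = 16.0 percentage points.
Relative to the original 17.3%, that is 16.0 ÷ 17.3 ≈ 92.49%.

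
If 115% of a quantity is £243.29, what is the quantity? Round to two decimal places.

£211.56

£243.29 ÷ 1.15 ≈ £211.56.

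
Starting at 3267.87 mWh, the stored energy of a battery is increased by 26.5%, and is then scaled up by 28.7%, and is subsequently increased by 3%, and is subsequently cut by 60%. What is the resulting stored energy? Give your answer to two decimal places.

2191.95 mWh

Each change multiplies by a factor: 1.265 × 1.287 × 1.03 × 0.4 = 0.67075866.
3267.87 × 0.67075866 = 2191.9521022542 ≈ 2191.95.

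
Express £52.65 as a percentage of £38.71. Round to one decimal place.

£52.65 ÷ £38.71 ≈ 136.0%.

136.0%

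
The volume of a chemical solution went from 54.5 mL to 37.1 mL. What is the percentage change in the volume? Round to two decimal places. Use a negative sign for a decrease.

Change: 37.1 − 54.5 = -17.4.
Relative to the original: -17.4 ÷ 54.5 ≈ -31.93%.

-31.93%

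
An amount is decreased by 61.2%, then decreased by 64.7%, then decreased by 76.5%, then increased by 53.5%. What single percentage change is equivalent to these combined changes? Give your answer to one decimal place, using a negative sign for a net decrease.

-95.1%

A 61.2% decrease multiplies by 0.388.
Then a 64.7% decrease: 0.388 × 0.353 = 0.136964.
Then a 76.5% decrease: 0.136964 × 0.235 = 0.03218654.
Then a 53.5% increase: 0.03218654 × 1.535 = 0.0494063389.
Overall factor 0.0494063389, i.e. -95.1%.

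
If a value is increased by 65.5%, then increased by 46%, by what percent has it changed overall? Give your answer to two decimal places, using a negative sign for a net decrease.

141.63%

The combined multiplier is 1.655 × 1.46 = 2.4163.
That corresponds to an increase of 141.63%.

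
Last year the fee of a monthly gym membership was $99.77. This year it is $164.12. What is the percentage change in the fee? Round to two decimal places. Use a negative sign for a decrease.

Change: $164.12 − $99.77 = $64.35.
Relative to the original: $64.35 ÷ $99.77 ≈ 64.50%.

64.50%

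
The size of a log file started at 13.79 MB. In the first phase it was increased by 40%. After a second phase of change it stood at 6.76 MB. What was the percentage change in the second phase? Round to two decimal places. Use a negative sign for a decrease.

After the first phase: 13.79 × 1.4 = 19.306.
Second-phase multiplier: 6.76 ÷ 19.306 ≈ 0.35015.
That is a change of -64.98%.

-64.98%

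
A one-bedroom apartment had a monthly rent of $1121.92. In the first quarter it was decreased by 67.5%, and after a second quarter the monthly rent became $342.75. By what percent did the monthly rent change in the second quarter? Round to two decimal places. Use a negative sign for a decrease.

-6.00%

After the first quarter: $1121.92 × 0.325 = $364.624.
Second-quarter multiplier: $342.75 ÷ $364.624 ≈ 0.940009.
That is a change of -6.00%.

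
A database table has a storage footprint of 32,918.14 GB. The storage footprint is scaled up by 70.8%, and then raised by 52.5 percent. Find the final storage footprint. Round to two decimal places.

85,741.88 GB

Each change multiplies by a factor: 1.708 × 1.525 = 2.6047.
32,918.14 × 2.6047 = 85741.879258 ≈ 85,741.88.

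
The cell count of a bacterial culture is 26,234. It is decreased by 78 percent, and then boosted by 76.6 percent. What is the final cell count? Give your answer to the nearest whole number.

10,192

Each change multiplies by a factor: 0.22 × 1.766 = 0.38852.
26,234 × 0.38852 = 10192.43368 ≈ 10,192.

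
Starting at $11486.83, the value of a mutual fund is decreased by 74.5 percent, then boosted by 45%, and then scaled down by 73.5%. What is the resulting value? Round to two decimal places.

$1125.52

Each change multiplies by a factor: 0.255 × 1.45 × 0.265 = 0.09798375.
$11486.83 × 0.09798375 = $1125.5226790125 ≈ $1125.52.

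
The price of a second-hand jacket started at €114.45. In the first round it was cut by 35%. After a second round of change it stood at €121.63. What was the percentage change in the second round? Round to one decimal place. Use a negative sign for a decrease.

After the first round: €114.45 × 0.65 = €74.3925.
Second-round multiplier: €121.63 ÷ €74.3925 ≈ 1.63498.
That is a change of 63.5%.

63.5%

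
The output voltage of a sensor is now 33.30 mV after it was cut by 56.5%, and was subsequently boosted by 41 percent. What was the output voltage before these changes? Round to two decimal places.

54.29 mV

Undoing the 41% increase: 33.30 ÷ 1.41 ≈ 23.617021.
Undoing the 56.5% decrease: 23.617021 ÷ 0.435 ≈ 54.29 mV.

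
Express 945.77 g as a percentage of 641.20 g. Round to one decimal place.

147.5%

945.77 g ÷ 641.20 g = 147.5%.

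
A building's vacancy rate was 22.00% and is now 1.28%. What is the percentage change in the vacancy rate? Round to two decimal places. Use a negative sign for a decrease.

-94.18%

The change is 1.28 − 22.00 = -20.72 percentage points.
Relative to the original 22.00%, that is -20.72 ÷ 22.00 ≈ -94.18%.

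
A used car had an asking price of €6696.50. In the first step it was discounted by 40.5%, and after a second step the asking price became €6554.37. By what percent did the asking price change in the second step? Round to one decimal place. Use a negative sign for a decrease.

64.5%

After the first step: €6696.50 × 0.595 = €3984.4175.
Second-step multiplier: €6554.37 ÷ €3984.4175 ≈ 1.645.
That is a change of 64.5%.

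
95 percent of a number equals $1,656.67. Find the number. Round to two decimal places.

$1,743.86

$1,656.67 ÷ 0.95 ≈ $1,743.86.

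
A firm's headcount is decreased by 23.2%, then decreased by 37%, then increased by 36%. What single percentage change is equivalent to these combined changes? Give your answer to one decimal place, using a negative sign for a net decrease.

A 23.2% decrease multiplies by 0.768.
Then a 37% decrease: 0.768 × 0.63 = 0.48384.
Then a 36% increase: 0.48384 × 1.36 = 0.6580224.
Overall factor 0.6580224, i.e. -34.2%.

-34.2%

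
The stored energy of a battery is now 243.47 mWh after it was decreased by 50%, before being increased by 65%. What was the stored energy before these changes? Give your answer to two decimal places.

295.12 mWh

The overall multiplier applied was 0.5 × 1.65 = 0.825.
So the original stored energy was 243.47 ÷ 0.825 ≈ 295.12 mWh.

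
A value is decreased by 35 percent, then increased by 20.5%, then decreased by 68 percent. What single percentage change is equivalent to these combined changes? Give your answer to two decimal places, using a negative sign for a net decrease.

-74.94%

The combined multiplier is 0.65 × 1.205 × 0.32 = 0.25064.
That corresponds to a decrease of 74.94%.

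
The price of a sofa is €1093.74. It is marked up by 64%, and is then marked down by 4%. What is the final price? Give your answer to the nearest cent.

64% increase: €1093.74 × 1.64 = €1793.7336.
Apply the 4% decrease: €1793.7336 × 0.96 = €1721.984256 ≈ €1721.98.

€1721.98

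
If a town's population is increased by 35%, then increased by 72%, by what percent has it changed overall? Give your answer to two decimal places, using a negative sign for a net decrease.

132.20%

The combined multiplier is 1.35 × 1.72 = 2.322.
That corresponds to an increase of 132.20%.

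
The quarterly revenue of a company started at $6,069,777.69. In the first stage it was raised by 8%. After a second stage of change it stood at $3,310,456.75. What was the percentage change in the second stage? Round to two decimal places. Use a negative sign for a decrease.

After the first stage: $6,069,777.69 × 1.08 = $6555359.9052.
Second-stage multiplier: $3,310,456.75 ÷ $6555359.9052 ≈ 0.505.
That is a change of -49.50%.

-49.50%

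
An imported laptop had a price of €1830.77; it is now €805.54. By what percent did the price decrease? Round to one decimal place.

56.0%

Change: €805.54 − €1830.77 = -€1025.23.
Relative to the original: -€1025.23 ÷ €1830.77 ≈ -56.0%.
So the price decreased by 56.0%.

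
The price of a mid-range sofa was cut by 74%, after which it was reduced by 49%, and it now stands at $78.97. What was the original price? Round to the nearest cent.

Undoing the 49% decrease: $78.97 ÷ 0.51 ≈ $154.843137.
Undoing the 74% decrease: $154.843137 ÷ 0.26 ≈ $595.55.

$595.55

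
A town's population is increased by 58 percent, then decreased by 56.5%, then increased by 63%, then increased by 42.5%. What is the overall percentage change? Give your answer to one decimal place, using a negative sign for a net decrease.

59.6%

A 58% increase multiplies by 1.58.
Then a 56.5% decrease: 1.58 × 0.435 = 0.6873.
Then a 63% increase: 0.6873 × 1.63 = 1.120299.
Then a 42.5% increase: 1.120299 × 1.425 = 1.596426075.
Overall factor 1.596426075, i.e. 59.6%.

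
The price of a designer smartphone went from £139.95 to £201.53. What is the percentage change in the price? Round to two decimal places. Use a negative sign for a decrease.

Change: £201.53 − £139.95 = £61.58.
Relative to the original: £61.58 ÷ £139.95 ≈ 44.00%.

44.00%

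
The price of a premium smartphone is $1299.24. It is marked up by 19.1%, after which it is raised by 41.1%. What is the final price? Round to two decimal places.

$2183.37

Each change multiplies by a factor: 1.191 × 1.411 = 1.680501.
$1299.24 × 1.680501 = $2183.37411924 ≈ $2183.37.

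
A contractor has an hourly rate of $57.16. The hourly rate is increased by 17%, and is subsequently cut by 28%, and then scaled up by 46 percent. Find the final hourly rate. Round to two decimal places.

$70.30

Each change multiplies by a factor: 1.17 × 0.72 × 1.46 = 1.229904.
$57.16 × 1.229904 = $70.30131264 ≈ $70.30.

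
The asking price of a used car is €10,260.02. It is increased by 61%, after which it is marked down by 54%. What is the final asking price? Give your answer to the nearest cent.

After the 61% increase: €10,260.02 × 1.61 = €16518.6322.
After the 54% decrease: €16518.6322 × 0.46 = €7598.570812 ≈ €7,598.57.

€7,598.57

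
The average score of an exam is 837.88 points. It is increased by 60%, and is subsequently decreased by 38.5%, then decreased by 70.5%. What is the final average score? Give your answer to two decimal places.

Each change multiplies by a factor: 1.6 × 0.615 × 0.295 = 0.29028.
837.88 × 0.29028 = 243.2198064 ≈ 243.22.

243.22 points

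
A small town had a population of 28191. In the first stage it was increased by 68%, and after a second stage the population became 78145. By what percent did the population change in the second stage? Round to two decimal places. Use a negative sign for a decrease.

After the first stage: 28191 × 1.68 = 47360.88.
Second-stage multiplier: 78145 ÷ 47360.88 ≈ 1.64999.
That is a change of 65.00%.

65.00%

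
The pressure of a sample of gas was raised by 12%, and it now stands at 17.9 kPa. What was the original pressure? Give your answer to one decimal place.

16.0 kPa

The overall multiplier applied was 1.12.
So the original pressure was 17.9 ÷ 1.12 ≈ 16.0 kPa.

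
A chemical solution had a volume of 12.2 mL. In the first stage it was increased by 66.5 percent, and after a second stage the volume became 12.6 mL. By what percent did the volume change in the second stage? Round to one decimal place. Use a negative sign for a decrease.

After the first stage: 12.2 × 1.665 = 20.313.
Second-stage multiplier: 12.6 ÷ 20.313 ≈ 0.62029.
That is a change of -38.0%.

-38.0%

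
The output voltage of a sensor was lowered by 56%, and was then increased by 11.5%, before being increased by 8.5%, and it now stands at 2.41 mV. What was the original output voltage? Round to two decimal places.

Undoing the 8.5% increase: 2.41 ÷ 1.085 ≈ 2.221198.
Undoing the 11.5% increase: 2.221198 ÷ 1.115 ≈ 1.992106.
Undoing the 56% decrease: 1.992106 ÷ 0.44 ≈ 4.53 mV.

4.53 mV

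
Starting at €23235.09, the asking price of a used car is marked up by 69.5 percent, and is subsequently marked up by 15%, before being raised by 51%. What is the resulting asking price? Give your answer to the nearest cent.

€68389.41

Each change multiplies by a factor: 1.695 × 1.15 × 1.51 = 2.9433675.
€23235.09 × 2.9433675 = €68389.408765575 ≈ €68389.41.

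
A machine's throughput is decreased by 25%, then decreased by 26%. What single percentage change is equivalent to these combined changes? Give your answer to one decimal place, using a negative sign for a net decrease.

-44.5%

A 25% decrease multiplies by 0.75.
Then a 26% decrease: 0.75 × 0.74 = 0.555.
Overall factor 0.555, i.e. -44.5%.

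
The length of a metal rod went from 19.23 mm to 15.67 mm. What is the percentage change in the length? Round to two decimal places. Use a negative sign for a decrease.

Change: 15.67 − 19.23 = -3.56.
Relative to the original: -3.56 ÷ 19.23 ≈ -18.51%.

-18.51%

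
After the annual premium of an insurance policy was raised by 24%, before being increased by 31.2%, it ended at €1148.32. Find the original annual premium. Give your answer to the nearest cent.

The overall multiplier applied was 1.24 × 1.312 = 1.62688.
So the original annual premium was €1148.32 ÷ 1.62688 ≈ €705.84.

€705.84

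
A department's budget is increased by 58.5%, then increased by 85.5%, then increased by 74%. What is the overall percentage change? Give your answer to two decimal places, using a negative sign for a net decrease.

The combined multiplier is 1.585 × 1.855 × 1.74 = 5.1159045.
That corresponds to an increase of 411.59%.

411.59%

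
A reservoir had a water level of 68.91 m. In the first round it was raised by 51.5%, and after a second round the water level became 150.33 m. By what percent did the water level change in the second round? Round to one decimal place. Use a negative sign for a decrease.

44.0%

After the first round: 68.91 × 1.515 = 104.39865.
Second-round multiplier: 150.33 ÷ 104.39865 ≈ 1.43996.
That is a change of 44.0%.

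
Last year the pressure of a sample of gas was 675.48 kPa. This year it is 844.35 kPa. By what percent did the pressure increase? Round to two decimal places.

Change: 844.35 − 675.48 = 168.87.
Relative to the original: 168.87 ÷ 675.48 = 25.00%.
So the pressure increased by 25.00%.

25.00%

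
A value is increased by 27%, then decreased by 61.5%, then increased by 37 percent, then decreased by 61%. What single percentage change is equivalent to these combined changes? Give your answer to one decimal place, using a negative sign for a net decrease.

-73.9%

A 27% increase multiplies by 1.27.
Then a 61.5% decrease: 1.27 × 0.385 = 0.48895.
Then a 37% increase: 0.48895 × 1.37 = 0.6698615.
Then a 61% decrease: 0.6698615 × 0.39 = 0.261245985.
Overall factor 0.261245985, i.e. -73.9%.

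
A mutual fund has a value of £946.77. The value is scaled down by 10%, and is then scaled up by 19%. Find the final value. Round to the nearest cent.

£1013.99

After the 10% decrease: £946.77 × 0.9 = £852.093.
19% increase: £852.093 × 1.19 = £1013.99067 ≈ £1013.99.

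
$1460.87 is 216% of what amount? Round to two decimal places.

$676.33

$1460.87 ÷ 2.16 ≈ $676.33.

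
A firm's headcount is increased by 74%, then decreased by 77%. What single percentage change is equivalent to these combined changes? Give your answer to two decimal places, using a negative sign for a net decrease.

-59.98%

A 74% increase multiplies by 1.74.
Then a 77% decrease: 1.74 × 0.23 = 0.4002.
Overall factor 0.4002, i.e. -59.98%.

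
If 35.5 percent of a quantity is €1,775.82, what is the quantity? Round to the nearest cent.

€1,775.82 ÷ 0.355 ≈ €5,002.31.

€5,002.31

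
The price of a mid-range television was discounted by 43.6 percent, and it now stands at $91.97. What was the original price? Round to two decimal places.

$163.07

The overall multiplier applied was 0.564.
So the original price was $91.97 ÷ 0.564 ≈ $163.07.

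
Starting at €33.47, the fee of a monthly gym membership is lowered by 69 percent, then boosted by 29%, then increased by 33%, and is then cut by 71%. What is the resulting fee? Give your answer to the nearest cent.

Each change multiplies by a factor: 0.31 × 1.29 × 1.33 × 0.29 = 0.15424143.
€33.47 × 0.15424143 = €5.1624606621 ≈ €5.16.

€5.16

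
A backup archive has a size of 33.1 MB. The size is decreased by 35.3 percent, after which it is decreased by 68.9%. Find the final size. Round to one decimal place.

Each change multiplies by a factor: 0.647 × 0.311 = 0.201217.
33.1 × 0.201217 = 6.6602827 ≈ 6.7.

6.7 MB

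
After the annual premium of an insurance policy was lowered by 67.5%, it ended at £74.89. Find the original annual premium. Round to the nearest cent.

The overall multiplier applied was 0.325.
So the original annual premium was £74.89 ÷ 0.325 ≈ £230.43.

£230.43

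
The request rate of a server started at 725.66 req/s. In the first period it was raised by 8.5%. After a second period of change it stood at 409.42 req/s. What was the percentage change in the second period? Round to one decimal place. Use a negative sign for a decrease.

After the first period: 725.66 × 1.085 = 787.3411.
Second-period multiplier: 409.42 ÷ 787.3411 ≈ 0.52.
That is a change of -48.0%.

-48.0%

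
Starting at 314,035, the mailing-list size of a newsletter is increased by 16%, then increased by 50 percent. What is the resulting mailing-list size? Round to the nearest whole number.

546,421

Each change multiplies by a factor: 1.16 × 1.5 = 1.74.
314,035 × 1.74 = 546420.9 ≈ 546,421.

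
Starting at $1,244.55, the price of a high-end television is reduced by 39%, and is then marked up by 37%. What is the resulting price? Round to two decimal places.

$1,040.07

39% decrease: $1,244.55 × 0.61 = $759.1755.
Apply the 37% increase: $759.1755 × 1.37 = $1040.070435 ≈ $1,040.07.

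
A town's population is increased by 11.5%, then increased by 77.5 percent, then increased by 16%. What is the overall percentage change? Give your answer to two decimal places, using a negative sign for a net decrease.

129.58%

The combined multiplier is 1.115 × 1.775 × 1.16 = 2.295785.
That corresponds to an increase of 129.58%.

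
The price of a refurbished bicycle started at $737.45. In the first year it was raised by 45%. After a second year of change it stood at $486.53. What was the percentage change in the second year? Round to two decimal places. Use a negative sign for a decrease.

-54.50%

After the first year: $737.45 × 1.45 = $1069.3025.
Second-year multiplier: $486.53 ÷ $1069.3025 ≈ 0.454998.
That is a change of -54.50%.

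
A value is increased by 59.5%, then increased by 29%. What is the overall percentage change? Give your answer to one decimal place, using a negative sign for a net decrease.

105.8%

A 59.5% increase multiplies by 1.595.
Then a 29% increase: 1.595 × 1.29 = 2.05755.
Overall factor 2.05755, i.e. 105.8%.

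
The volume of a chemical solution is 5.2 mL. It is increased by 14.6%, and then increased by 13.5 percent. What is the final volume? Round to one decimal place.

After the 14.6% increase: 5.2 × 1.146 = 5.9592.
13.5% increase: 5.9592 × 1.135 = 6.763692 ≈ 6.8.

6.8 mL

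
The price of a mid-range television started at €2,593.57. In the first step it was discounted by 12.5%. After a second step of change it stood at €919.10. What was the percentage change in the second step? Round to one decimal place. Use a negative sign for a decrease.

-59.5%

After the first step: €2,593.57 × 0.875 = €2269.37375.
Second-step multiplier: €919.10 ÷ €2269.37375 ≈ 0.405.
That is a change of -59.5%.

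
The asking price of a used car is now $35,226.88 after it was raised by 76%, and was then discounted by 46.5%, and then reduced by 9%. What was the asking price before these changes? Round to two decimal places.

$41,111.79

Undoing the 9% decrease: $35,226.88 ÷ 0.91 ≈ $38710.857143.
Undoing the 46.5% decrease: $38710.857143 ÷ 0.535 ≈ $72356.742323.
Undoing the 76% increase: $72356.742323 ÷ 1.76 ≈ $41,111.79.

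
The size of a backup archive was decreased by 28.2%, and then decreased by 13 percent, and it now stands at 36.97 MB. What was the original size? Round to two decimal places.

59.18 MB

Undoing the 13% decrease: 36.97 ÷ 0.87 ≈ 42.494253.
Undoing the 28.2% decrease: 42.494253 ÷ 0.718 ≈ 59.18 MB.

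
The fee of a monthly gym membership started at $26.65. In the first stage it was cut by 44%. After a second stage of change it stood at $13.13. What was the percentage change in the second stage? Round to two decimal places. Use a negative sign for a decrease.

After the first stage: $26.65 × 0.56 = $14.924.
Second-stage multiplier: $13.13 ÷ $14.924 ≈ 0.879791.
That is a change of -12.02%.

-12.02%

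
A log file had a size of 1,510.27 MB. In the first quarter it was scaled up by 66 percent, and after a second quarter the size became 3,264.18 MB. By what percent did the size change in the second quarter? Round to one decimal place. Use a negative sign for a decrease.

30.2%

After the first quarter: 1,510.27 × 1.66 = 2507.0482.
Second-quarter multiplier: 3,264.18 ÷ 2507.0482 ≈ 1.302.
That is a change of 30.2%.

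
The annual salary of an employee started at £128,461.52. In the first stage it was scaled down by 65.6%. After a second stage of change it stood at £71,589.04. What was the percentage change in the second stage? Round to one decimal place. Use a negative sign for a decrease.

62.0%

After the first stage: £128,461.52 × 0.344 = £44190.76288.
Second-stage multiplier: £71,589.04 ÷ £44190.76288 ≈ 1.62.
That is a change of 62.0%.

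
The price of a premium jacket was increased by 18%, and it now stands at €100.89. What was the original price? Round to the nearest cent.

The overall multiplier applied was 1.18.
So the original price was €100.89 ÷ 1.18 = €85.50.

€85.50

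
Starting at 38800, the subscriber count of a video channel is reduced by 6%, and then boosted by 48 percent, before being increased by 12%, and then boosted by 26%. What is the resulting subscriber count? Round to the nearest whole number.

76175

After the 6% decrease: 38800 × 0.94 = 36472.
48% increase: 36472 × 1.48 = 53978.56.
After the 12% increase: 53978.56 × 1.12 = 60455.9872.
After the 26% increase: 60455.9872 × 1.26 = 76174.543872 ≈ 76175.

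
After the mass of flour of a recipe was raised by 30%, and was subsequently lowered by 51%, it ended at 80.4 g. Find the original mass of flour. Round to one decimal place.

Undoing the 51% decrease: 80.4 ÷ 0.49 ≈ 164.081633.
Undoing the 30% increase: 164.081633 ÷ 1.3 ≈ 126.2 g.

126.2 g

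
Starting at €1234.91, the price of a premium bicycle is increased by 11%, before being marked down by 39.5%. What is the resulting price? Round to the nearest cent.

After the 11% increase: €1234.91 × 1.11 = €1370.7501.
Apply the 39.5% decrease: €1370.7501 × 0.605 = €829.3038105 ≈ €829.30.

€829.30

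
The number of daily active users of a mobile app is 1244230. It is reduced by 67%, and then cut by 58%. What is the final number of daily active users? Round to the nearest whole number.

Each change multiplies by a factor: 0.33 × 0.42 = 0.1386.
1244230 × 0.1386 = 172450.278 ≈ 172450.

172450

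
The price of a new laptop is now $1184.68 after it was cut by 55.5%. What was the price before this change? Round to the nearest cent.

$2662.20

The overall multiplier applied was 0.445.
So the original price was $1184.68 ÷ 0.445 ≈ $2662.20.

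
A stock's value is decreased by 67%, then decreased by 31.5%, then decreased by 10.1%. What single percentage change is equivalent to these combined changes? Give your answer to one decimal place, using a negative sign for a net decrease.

-79.7%

The combined multiplier is 0.33 × 0.685 × 0.899 = 0.20321895.
That corresponds to a decrease of 79.7%.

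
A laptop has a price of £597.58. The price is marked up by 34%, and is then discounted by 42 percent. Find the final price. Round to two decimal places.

Apply the 34% increase: £597.58 × 1.34 = £800.7572.
42% decrease: £800.7572 × 0.58 = £464.439176 ≈ £464.44.

£464.44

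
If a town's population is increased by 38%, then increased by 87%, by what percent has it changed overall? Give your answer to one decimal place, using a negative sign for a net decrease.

A 38% increase multiplies by 1.38.
Then an 87% increase: 1.38 × 1.87 = 2.5806.
Overall factor 2.5806, i.e. 158.1%.

158.1%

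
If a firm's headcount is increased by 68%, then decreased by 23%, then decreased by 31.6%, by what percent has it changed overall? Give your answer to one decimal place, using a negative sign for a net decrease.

-11.5%

The combined multiplier is 1.68 × 0.77 × 0.684 = 0.8848224.
That corresponds to a decrease of 11.5%.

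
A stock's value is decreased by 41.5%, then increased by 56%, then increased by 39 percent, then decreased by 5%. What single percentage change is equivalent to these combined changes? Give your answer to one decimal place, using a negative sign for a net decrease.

20.5%

The combined multiplier is 0.585 × 1.56 × 1.39 × 0.95 = 1.2050883.
That corresponds to an increase of 20.5%.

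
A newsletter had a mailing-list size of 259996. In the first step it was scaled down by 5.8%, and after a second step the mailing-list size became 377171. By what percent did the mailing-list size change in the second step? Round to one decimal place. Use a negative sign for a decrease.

After the first step: 259996 × 0.942 = 244916.232.
Second-step multiplier: 377171 ÷ 244916.232 ≈ 1.54.
That is a change of 54.0%.

54.0%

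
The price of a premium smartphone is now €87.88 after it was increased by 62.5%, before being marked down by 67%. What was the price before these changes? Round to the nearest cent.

€163.88

The overall multiplier applied was 1.625 × 0.33 = 0.53625.
So the original price was €87.88 ÷ 0.53625 ≈ €163.88.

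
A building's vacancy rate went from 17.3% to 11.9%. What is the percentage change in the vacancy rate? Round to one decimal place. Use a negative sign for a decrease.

-31.2%

The change is 11.9 − 17.3 = -5.4 percentage points.
Relative to the original 17.3%, that is -5.4 ÷ 17.3 ≈ -31.2%.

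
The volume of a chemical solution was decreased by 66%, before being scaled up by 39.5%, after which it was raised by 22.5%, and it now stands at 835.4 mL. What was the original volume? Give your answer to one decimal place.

1,437.8 mL

The overall multiplier applied was 0.34 × 1.395 × 1.225 = 0.5810175.
So the original volume was 835.4 ÷ 0.5810175 ≈ 1,437.8 mL.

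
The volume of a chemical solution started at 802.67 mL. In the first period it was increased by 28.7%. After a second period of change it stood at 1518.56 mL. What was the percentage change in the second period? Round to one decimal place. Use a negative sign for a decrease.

47.0%

After the first period: 802.67 × 1.287 = 1033.03629.
Second-period multiplier: 1518.56 ÷ 1033.03629 ≈ 1.47.
That is a change of 47.0%.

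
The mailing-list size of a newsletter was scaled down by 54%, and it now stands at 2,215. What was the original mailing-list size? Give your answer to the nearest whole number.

4,815

The overall multiplier applied was 0.46.
So the original mailing-list size was 2,215 ÷ 0.46 ≈ 4,815.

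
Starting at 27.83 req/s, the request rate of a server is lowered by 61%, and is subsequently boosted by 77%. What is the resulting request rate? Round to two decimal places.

After the 61% decrease: 27.83 × 0.39 = 10.8537.
77% increase: 10.8537 × 1.77 = 19.211049 ≈ 19.21.

19.21 req/s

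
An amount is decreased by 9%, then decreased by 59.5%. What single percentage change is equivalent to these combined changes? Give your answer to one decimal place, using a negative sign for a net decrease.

-63.1%

The combined multiplier is 0.91 × 0.405 = 0.36855.
That corresponds to a decrease of 63.1%.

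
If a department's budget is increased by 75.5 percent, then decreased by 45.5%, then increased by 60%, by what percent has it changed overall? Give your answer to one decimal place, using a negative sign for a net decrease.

The combined multiplier is 1.755 × 0.545 × 1.6 = 1.53036.
That corresponds to an increase of 53.0%.

53.0%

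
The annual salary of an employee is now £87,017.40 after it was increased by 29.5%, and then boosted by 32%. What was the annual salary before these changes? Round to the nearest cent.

Undoing the 32% increase: £87,017.40 ÷ 1.32 ≈ £65922.272727.
Undoing the 29.5% increase: £65922.272727 ÷ 1.295 ≈ £50,905.23.

£50,905.23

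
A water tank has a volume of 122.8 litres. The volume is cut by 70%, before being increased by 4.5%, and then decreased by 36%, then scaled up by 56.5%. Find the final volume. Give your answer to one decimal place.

Each change multiplies by a factor: 0.3 × 1.045 × 0.64 × 1.565 = 0.3140016.
122.8 × 0.3140016 = 38.55939648 ≈ 38.6.

38.6 litres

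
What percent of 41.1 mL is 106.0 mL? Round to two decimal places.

257.91%

106.0 mL ÷ 41.1 mL ≈ 257.91%.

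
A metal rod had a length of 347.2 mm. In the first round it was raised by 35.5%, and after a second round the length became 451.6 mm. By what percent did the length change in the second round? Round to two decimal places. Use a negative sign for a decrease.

-4.01%

After the first round: 347.2 × 1.355 = 470.456.
Second-round multiplier: 451.6 ÷ 470.456 ≈ 0.95992.
That is a change of -4.01%.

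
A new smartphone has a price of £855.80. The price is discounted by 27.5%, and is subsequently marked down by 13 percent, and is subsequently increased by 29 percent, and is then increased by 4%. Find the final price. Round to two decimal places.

£724.19

27.5% decrease: £855.80 × 0.725 = £620.455.
After the 13% decrease: £620.455 × 0.87 = £539.79585.
Apply the 29% increase: £539.79585 × 1.29 = £696.3366465.
After the 4% increase: £696.3366465 × 1.04 = £724.19011236 ≈ £724.19.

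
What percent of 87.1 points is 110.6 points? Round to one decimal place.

110.6 points ÷ 87.1 points ≈ 127.0%.

127.0%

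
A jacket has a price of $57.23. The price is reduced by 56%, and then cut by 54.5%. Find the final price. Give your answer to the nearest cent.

Each change multiplies by a factor: 0.44 × 0.455 = 0.2002.
$57.23 × 0.2002 = $11.457446 ≈ $11.46.

$11.46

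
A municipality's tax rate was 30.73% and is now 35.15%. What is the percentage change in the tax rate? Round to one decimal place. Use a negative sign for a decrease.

The change is 35.15 − 30.73 = 4.42 percentage points.
Relative to the original 30.73%, that is 4.42 ÷ 30.73 ≈ 14.4%.

14.4%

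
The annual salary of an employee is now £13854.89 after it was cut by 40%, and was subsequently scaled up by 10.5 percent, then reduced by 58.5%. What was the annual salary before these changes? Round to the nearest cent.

The overall multiplier applied was 0.6 × 1.105 × 0.415 = 0.275145.
So the original annual salary was £13854.89 ÷ 0.275145 ≈ £50354.87.

£50354.87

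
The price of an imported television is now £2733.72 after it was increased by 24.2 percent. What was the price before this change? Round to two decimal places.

£2201.06

The overall multiplier applied was 1.242.
So the original price was £2733.72 ÷ 1.242 ≈ £2201.06.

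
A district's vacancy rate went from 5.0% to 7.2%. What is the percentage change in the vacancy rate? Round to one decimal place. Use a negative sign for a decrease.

44.0%

The change is 7.2 − 5.0 = 2.2 percentage points.
Relative to the original 5.0%, that is 2.2 ÷ 5.0 = 44.0%.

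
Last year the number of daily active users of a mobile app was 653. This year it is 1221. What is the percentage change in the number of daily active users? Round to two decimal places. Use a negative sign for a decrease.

Change: 1221 − 653 = 568.
Relative to the original: 568 ÷ 653 ≈ 86.98%.

86.98%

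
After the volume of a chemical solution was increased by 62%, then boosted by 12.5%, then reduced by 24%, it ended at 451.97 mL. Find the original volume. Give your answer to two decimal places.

326.31 mL

The overall multiplier applied was 1.62 × 1.125 × 0.76 = 1.3851.
So the original volume was 451.97 ÷ 1.3851 ≈ 326.31 mL.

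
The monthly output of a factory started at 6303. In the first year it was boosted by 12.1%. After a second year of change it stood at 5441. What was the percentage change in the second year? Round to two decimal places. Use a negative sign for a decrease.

-22.99%

After the first year: 6303 × 1.121 = 7065.663.
Second-year multiplier: 5441 ÷ 7065.663 ≈ 0.770062.
That is a change of -22.99%.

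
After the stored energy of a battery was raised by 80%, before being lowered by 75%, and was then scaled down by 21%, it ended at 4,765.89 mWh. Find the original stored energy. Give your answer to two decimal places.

Undoing the 21% decrease: 4,765.89 ÷ 0.79 ≈ 6032.772152.
Undoing the 75% decrease: 6032.772152 ÷ 0.25 = 24131.088608.
Undoing the 80% increase: 24131.088608 ÷ 1.8 ≈ 13,406.16 mWh.

13,406.16 mWh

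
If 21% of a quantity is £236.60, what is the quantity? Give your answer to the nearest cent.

£1,126.67

£236.60 ÷ 0.21 ≈ £1,126.67.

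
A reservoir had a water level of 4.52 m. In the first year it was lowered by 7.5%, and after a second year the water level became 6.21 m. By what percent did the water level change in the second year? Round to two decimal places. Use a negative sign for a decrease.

After the first year: 4.52 × 0.925 = 4.181.
Second-year multiplier: 6.21 ÷ 4.181 ≈ 1.485291.
That is a change of 48.53%.

48.53%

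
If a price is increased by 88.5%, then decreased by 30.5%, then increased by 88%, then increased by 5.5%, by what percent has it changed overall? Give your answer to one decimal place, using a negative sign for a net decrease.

159.8%

The combined multiplier is 1.885 × 0.695 × 1.88 × 1.055 = 2.598402755.
That corresponds to an increase of 159.8%.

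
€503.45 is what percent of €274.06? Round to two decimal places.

183.70%

€503.45 ÷ €274.06 ≈ 183.70%.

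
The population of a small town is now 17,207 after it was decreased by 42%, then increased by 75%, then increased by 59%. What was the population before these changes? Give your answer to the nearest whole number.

Undoing the 59% increase: 17,207 ÷ 1.59 ≈ 10822.012579.
Undoing the 75% increase: 10822.012579 ÷ 1.75 = 6184.007188.
Undoing the 42% decrease: 6184.007188 ÷ 0.58 ≈ 10,662.

10,662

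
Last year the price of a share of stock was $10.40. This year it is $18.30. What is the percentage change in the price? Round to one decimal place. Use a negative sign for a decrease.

76.0%

Change: $18.30 − $10.40 = $7.90.
Relative to the original: $7.90 ÷ $10.40 ≈ 76.0%.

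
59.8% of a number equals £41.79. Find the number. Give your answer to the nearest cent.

£41.79 ÷ 0.598 ≈ £69.88.

£69.88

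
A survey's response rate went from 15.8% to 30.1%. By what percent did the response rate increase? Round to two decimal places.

90.51%

The change is 30.1 − 15.8 = 14.3 percentage points.
Relative to the original 15.8%, that is 14.3 ÷ 15.8 ≈ 90.51%.
So the response rate rose by 90.51%.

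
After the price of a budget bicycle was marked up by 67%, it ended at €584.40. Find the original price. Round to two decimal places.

The overall multiplier applied was 1.67.
So the original price was €584.40 ÷ 1.67 ≈ €349.94.

€349.94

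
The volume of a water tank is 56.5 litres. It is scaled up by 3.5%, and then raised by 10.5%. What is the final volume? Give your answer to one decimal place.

64.6 litres

Each change multiplies by a factor: 1.035 × 1.105 = 1.143675.
56.5 × 1.143675 = 64.6176375 ≈ 64.6.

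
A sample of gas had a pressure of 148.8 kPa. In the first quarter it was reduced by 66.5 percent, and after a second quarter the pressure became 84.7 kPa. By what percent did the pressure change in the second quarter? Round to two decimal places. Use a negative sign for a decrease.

69.92%

After the first quarter: 148.8 × 0.335 = 49.848.
Second-quarter multiplier: 84.7 ÷ 49.848 ≈ 1.699165.
That is a change of 69.92%.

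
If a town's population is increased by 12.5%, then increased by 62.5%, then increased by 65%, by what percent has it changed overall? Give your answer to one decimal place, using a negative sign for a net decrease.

A 12.5% increase multiplies by 1.125.
Then a 62.5% increase: 1.125 × 1.625 = 1.828125.
Then a 65% increase: 1.828125 × 1.65 = 3.01640625.
Overall factor 3.01640625, i.e. 201.6%.

201.6%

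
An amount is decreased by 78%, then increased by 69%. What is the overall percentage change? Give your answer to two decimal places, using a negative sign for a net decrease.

-62.82%

A 78% decrease multiplies by 0.22.
Then a 69% increase: 0.22 × 1.69 = 0.3718.
Overall factor 0.3718, i.e. -62.82%.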